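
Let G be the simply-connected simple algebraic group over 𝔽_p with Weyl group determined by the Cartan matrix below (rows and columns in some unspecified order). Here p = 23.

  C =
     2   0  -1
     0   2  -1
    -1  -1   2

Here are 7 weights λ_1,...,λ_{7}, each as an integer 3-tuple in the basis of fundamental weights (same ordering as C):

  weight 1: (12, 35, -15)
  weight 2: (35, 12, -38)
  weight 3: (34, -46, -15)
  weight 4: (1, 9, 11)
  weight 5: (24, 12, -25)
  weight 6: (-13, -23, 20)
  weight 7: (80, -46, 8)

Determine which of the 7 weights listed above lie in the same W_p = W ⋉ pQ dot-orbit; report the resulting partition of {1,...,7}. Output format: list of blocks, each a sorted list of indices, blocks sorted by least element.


Type A_3, rank 3, |W|=24; reorder rows/cols to standard.

Folding the 7 weights λ_j+ρ into Ā_23 (reps in the given 3-coord order):

  [1] (12, 9, 1);  [2] (12, 9, 1);  [3] (1, 9, 12);  [4] (1, 9, 12);  [5] (1, 9, 12);  [6] (1, 9, 12);  [7] (1, 9, 12)

Linkage partition of the 7 weights (2 classes, p=23):

[[1, 2], [3, 4, 5, 6, 7]]


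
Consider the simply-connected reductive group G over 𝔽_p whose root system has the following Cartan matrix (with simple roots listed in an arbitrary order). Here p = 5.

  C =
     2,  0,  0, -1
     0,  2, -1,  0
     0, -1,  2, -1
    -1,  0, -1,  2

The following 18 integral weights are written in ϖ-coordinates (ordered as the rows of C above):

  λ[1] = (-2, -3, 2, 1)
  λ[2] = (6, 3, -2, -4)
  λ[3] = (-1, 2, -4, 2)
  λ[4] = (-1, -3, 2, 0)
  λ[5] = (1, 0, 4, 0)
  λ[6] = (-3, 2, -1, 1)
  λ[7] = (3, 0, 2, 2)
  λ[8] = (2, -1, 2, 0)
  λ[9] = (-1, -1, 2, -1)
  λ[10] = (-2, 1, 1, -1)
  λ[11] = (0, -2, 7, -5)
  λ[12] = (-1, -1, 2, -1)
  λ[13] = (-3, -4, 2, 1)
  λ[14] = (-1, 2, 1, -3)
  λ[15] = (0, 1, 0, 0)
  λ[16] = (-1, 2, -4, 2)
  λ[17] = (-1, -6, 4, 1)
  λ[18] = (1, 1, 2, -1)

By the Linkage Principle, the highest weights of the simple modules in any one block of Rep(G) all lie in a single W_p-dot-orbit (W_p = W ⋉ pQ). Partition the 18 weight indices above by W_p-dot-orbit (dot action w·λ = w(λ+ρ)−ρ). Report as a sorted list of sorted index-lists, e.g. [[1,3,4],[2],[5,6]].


Root system A_4: the 4×4 matrix C matches after relabeling.

Each λ_j+ρ reduced to Ā_5; 4-tuples below use C's row order:

  λ_1 → (1, 2, 1, 1)
  λ_2 → (1, 2, 1, 1)
  λ_3 → (0, 0, 3, 0)
  λ_4 → (0, 2, 1, 1)
  λ_5 → (0, 2, 1, 1)
  λ_6 → (2, 3, 0, 0)
  λ_7 → (0, 2, 1, 1)
  λ_8 → (1, 2, 1, 1)
  λ_9 → (0, 0, 3, 0)
  λ_10 → (0, 2, 1, 1)
  λ_11 → (0, 2, 1, 1)
  λ_12 → (0, 0, 3, 0)
  λ_13 → (2, 3, 0, 0)
  λ_14 → (2, 3, 0, 0)
  λ_15 → (1, 2, 1, 1)
  λ_16 → (0, 0, 3, 0)
  λ_17 → (2, 3, 0, 0)
  λ_18 → (0, 0, 3, 0)

These 18 weights hit 4 W_5-dot-orbits; sizes (4, 5, 5, 4):

[[1, 2, 8, 15], [3, 9, 12, 16, 18], [4, 5, 7, 10, 11], [6, 13, 14, 17]]


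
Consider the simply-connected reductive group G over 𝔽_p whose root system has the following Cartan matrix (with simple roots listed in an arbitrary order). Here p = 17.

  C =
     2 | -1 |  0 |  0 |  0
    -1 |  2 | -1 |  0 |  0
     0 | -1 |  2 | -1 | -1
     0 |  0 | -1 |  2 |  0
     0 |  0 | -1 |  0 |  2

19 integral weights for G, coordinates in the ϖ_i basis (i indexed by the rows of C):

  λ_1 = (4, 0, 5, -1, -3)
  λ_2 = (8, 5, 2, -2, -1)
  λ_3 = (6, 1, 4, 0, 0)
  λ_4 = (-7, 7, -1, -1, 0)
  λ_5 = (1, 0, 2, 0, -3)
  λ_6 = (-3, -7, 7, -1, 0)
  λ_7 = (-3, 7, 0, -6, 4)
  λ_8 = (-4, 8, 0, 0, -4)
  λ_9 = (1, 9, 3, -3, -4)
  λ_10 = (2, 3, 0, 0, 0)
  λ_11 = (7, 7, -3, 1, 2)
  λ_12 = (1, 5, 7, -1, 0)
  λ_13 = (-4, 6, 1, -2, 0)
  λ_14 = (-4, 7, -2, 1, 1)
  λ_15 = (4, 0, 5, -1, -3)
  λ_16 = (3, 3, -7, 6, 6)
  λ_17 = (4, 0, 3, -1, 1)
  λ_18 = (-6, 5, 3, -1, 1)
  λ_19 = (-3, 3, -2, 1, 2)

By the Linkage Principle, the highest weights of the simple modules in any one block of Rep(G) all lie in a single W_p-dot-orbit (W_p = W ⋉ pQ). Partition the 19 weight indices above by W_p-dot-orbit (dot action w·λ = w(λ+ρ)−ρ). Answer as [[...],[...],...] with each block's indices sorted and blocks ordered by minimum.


Root system D_5: the 5×5 matrix C matches after relabeling.

λ_j+ρ reflected into Ā_17 (⟨·,θ^∨⟩≤17); 5-tuples as given:

  λ_1 → (5, 1, 4, 0, 2);  λ_2 → (6, 2, 0, 0, 1);  λ_3 → (3, 4, 1, 1, 1);  λ_4 → (6, 2, 0, 0, 1);  λ_5 → (2, 1, 1, 1, 2);  λ_6 → (6, 2, 0, 0, 1);  λ_7 → (2, 2, 4, 1, 1);  λ_8 → (3, 4, 1, 1, 1);  λ_9 → (2, 1, 1, 1, 2);  λ_10 → (3, 4, 1, 1, 1);  λ_11 → (6, 2, 0, 0, 1);  λ_12 → (6, 2, 0, 0, 1);  λ_13 → (3, 4, 1, 1, 1);  λ_14 → (3, 4, 1, 1, 1);  λ_15 → (5, 1, 4, 0, 2);  λ_16 → (2, 2, 4, 1, 1);  λ_17 → (5, 1, 4, 0, 2);  λ_18 → (5, 1, 4, 0, 2);  λ_19 → (2, 1, 1, 1, 2)

The 19 indices split into 5 linkage classes (same alcove rep ⇔ same W_17-dot-orbit):

[[1, 15, 17, 18], [2, 4, 6, 11, 12], [3, 8, 10, 13, 14], [5, 9, 19], [7, 16]]


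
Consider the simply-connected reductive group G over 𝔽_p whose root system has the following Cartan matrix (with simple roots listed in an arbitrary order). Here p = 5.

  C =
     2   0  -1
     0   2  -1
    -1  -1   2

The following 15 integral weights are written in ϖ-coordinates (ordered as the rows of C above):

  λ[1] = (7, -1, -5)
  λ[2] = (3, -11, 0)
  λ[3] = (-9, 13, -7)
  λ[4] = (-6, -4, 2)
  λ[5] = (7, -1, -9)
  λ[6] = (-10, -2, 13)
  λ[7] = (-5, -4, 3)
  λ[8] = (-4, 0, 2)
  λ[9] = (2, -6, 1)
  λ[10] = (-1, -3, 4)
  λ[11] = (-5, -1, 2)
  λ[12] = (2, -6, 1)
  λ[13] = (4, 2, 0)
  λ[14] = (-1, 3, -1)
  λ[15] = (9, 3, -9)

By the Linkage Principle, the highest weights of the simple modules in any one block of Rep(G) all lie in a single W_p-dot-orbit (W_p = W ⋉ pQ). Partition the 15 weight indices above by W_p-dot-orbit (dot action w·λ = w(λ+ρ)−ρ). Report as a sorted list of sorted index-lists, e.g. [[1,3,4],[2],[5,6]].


Type A_3, rank 3, |W|=24; reorder rows/cols to standard.

W_5-reps of the 15 weights in Ā_5 (same 3-coord order as C):

  λ_1+ρ ↦ (1, 1, 0)
  λ_2+ρ ↦ (0, 4, 0)
  λ_3+ρ ↦ (3, 1, 0)
  λ_4+ρ ↦ (0, 2, 3)
  λ_5+ρ ↦ (0, 2, 3)
  λ_6+ρ ↦ (1, 1, 0)
  λ_7+ρ ↦ (1, 0, 3)
  λ_8+ρ ↦ (3, 1, 0)
  λ_9+ρ ↦ (0, 2, 3)
  λ_10+ρ ↦ (0, 2, 3)
  λ_11+ρ ↦ (3, 1, 0)
  λ_12+ρ ↦ (0, 2, 3)
  λ_13+ρ ↦ (1, 1, 0)
  λ_14+ρ ↦ (0, 4, 0)
  λ_15+ρ ↦ (3, 1, 0)

The 15 indices split into 5 linkage classes (same alcove rep ⇔ same W_5-dot-orbit):

[[1, 6, 13], [2, 14], [3, 8, 11, 15], [4, 5, 9, 10, 12], [7]]


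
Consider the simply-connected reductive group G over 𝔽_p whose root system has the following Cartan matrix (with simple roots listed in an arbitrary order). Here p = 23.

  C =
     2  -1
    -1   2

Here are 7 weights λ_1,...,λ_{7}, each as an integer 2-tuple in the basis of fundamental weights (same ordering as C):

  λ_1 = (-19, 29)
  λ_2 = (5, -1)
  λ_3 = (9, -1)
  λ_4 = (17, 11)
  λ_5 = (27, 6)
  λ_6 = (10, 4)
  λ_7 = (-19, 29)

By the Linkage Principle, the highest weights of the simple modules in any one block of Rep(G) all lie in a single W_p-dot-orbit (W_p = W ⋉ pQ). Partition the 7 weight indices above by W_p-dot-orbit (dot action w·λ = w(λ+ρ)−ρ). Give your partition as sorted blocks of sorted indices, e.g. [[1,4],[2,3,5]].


Cartan matrix: type A_2 (|W|=6); un-permuting the 2 rows.

Ā_23 reps of the 7 weights (A_2, coords as presented):

  λ_1 → (11, 5);  λ_2 → (6, 0);  λ_3 → (10, 0);  λ_4 → (11, 5);  λ_5 → (11, 5);  λ_6 → (11, 5);  λ_7 → (11, 5)

Grouping the 7 weights by Ā_23-representative: 3 linkage classes.

[[1, 4, 5, 6, 7], [2], [3]]


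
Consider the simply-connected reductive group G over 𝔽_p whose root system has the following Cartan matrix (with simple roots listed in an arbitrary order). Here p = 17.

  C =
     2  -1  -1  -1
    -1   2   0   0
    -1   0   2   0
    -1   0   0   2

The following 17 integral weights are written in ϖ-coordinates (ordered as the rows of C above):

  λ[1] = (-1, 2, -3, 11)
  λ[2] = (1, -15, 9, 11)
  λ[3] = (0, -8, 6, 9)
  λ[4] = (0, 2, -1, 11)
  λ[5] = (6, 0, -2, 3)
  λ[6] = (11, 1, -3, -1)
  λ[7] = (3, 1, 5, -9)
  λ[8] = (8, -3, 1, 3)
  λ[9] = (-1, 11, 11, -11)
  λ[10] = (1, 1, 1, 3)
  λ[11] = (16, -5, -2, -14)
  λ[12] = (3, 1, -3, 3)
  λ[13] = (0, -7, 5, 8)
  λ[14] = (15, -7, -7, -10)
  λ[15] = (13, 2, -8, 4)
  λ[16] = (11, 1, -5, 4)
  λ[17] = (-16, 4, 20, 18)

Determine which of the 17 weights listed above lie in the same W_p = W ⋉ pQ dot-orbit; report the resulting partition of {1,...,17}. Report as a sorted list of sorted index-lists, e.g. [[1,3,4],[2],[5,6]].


D_4 Cartan matrix, 4 simple roots permuted; ρ=(1,1,1,1).

Folding the 17 weights λ_j+ρ into Ā_17 (reps in the given 4-coord order):

  λ_1+ρ ↦ (2, 1, 0, 10) · λ_2+ρ ↦ (3, 2, 2, 0) · λ_3+ρ ↦ (5, 1, 1, 4) · λ_4+ρ ↦ (1, 3, 0, 12) · λ_5+ρ ↦ (5, 1, 1, 4) · λ_6+ρ ↦ (3, 2, 2, 0) · λ_7+ρ ↦ (2, 2, 2, 4) · λ_8+ρ ↦ (2, 2, 2, 4) · λ_9+ρ ↦ (3, 2, 2, 0) · λ_10+ρ ↦ (2, 2, 2, 4) · λ_11+ρ ↦ (1, 3, 0, 12) · λ_12+ρ ↦ (2, 2, 2, 4) · λ_13+ρ ↦ (5, 1, 1, 4) · λ_14+ρ ↦ (5, 1, 1, 4) · λ_15+ρ ↦ (3, 2, 2, 0) · λ_16+ρ ↦ (2, 0, 2, 3) · λ_17+ρ ↦ (2, 2, 2, 4)

Partition of {1..17} into 6 W_17-dot-orbits:

[[1], [2, 6, 9, 15], [3, 5, 13, 14], [4, 11], [7, 8, 10, 12, 17], [16]]


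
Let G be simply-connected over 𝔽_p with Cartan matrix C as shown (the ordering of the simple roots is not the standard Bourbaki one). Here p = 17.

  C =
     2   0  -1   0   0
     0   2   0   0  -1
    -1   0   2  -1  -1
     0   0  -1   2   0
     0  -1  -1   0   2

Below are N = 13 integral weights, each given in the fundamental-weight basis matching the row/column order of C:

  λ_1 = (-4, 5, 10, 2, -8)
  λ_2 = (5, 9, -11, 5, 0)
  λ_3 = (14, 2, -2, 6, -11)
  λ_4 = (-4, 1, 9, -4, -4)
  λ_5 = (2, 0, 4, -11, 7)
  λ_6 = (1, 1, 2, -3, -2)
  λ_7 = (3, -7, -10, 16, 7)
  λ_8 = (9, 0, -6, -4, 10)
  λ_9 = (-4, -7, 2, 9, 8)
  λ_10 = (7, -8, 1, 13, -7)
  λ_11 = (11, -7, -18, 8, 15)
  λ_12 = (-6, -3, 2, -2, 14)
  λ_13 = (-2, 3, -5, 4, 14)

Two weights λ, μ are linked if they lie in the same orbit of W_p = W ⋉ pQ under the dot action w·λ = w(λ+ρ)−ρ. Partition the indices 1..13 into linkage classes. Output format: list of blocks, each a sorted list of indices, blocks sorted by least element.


Root system D_5: the 5×5 matrix C matches after relabeling.

Alcove-folded reps (p=17, 13 weights, presented ϖ-order):

  λ_1 → (3, 1, 1, 3, 2);  λ_2 → (3, 1, 1, 3, 2);  λ_3 → (3, 1, 1, 3, 2);  λ_4 → (3, 1, 1, 3, 2);  λ_5 → (2, 1, 3, 5, 0);  λ_6 → (2, 1, 0, 2, 1);  λ_7 → (2, 1, 3, 5, 0);  λ_8 → (2, 1, 3, 5, 0);  λ_9 → (2, 1, 3, 5, 0);  λ_10 → (3, 1, 1, 3, 2);  λ_11 → (2, 1, 3, 5, 0);  λ_12 → (2, 1, 0, 2, 1);  λ_13 → (2, 1, 0, 2, 1)

The 13 indices split into 3 linkage classes (same alcove rep ⇔ same W_17-dot-orbit):

[[1, 2, 3, 4, 10], [5, 7, 8, 9, 11], [6, 12, 13]]


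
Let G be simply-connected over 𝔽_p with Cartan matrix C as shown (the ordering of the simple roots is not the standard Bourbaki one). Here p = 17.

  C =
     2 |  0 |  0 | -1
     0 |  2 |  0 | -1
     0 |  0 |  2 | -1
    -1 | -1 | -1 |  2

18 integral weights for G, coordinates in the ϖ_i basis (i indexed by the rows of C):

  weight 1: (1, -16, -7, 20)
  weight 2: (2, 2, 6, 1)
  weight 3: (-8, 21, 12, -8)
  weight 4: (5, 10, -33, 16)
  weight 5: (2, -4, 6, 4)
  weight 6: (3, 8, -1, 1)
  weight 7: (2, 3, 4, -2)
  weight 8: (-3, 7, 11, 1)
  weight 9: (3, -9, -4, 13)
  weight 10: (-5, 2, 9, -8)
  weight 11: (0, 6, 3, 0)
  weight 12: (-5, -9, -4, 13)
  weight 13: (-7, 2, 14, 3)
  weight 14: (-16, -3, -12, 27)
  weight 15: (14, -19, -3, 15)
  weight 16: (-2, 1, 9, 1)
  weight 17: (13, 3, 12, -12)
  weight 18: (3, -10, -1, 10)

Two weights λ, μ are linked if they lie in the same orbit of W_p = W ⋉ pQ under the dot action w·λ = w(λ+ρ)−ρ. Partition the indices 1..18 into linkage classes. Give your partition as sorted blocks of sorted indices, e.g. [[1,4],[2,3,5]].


C ↔ D_4 under row/col permutation; |W(D_4)| = 192.

Each λ_j+ρ reduced to Ā_17; 4-tuples below use C's row order:

  [1] (4, 9, 0, 2);  [2] (3, 3, 7, 2);  [3] (2, 3, 4, 1);  [4] (4, 9, 0, 2);  [5] (3, 3, 7, 2);  [6] (4, 9, 0, 2);  [7] (2, 3, 4, 1);  [8] (3, 3, 7, 2);  [9] (3, 7, 2, 1);  [10] (2, 3, 4, 1);  [11] (1, 7, 4, 1);  [12] (3, 7, 2, 1);  [13] (1, 2, 10, 1);  [14] (4, 9, 0, 2);  [15] (1, 2, 10, 1);  [16] (1, 2, 10, 1);  [17] (3, 7, 2, 1);  [18] (4, 9, 0, 2)

Linkage partition of the 18 weights (6 classes, p=17):

[[1, 4, 6, 14, 18], [2, 5, 8], [3, 7, 10], [9, 12, 17], [11], [13, 15, 16]]


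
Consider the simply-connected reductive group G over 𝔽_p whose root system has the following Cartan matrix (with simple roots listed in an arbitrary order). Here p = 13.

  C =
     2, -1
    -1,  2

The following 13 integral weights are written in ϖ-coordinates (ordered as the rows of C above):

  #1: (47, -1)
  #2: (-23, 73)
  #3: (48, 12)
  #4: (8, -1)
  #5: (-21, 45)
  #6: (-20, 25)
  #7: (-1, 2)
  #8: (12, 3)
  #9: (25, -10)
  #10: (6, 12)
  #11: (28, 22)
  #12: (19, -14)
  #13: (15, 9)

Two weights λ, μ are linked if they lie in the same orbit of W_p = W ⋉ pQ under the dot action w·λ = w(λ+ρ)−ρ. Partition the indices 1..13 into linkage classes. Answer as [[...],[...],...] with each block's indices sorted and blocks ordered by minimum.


Cartan matrix: type A_2 (|W|=6); un-permuting the 2 rows.

Folding the 13 weights λ_j+ρ into Ā_13 (reps in the given 2-coord order):

  λ_1 → (9, 0);  λ_2 → (9, 0);  λ_3 → (0, 3);  λ_4 → (9, 0);  λ_5 → (0, 6);  λ_6 → (0, 6);  λ_7 → (0, 3);  λ_8 → (9, 0);  λ_9 → (0, 4);  λ_10 → (0, 6);  λ_11 → (0, 3);  λ_12 → (0, 6);  λ_13 → (0, 3)

Linkage partition of the 13 weights (4 classes, p=13):

[[1, 2, 4, 8], [3, 7, 11, 13], [5, 6, 10, 12], [9]]


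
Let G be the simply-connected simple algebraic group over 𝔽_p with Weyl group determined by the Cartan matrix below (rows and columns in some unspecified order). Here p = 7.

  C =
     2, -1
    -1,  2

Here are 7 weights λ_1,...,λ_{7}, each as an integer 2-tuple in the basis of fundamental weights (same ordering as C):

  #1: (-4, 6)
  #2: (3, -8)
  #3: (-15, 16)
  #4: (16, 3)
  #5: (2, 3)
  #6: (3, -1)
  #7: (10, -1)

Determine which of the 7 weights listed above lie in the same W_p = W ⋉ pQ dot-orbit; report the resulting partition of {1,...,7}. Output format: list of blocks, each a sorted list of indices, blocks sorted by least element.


Type A_2, rank 2, |W|=6; reorder rows/cols to standard.

λ_j+ρ reflected into Ā_7 (⟨·,θ^∨⟩≤7); 2-tuples as given:

  λ_1+ρ ↦ (3, 4)
  λ_2+ρ ↦ (3, 4)
  λ_3+ρ ↦ (3, 4)
  λ_4+ρ ↦ (4, 0)
  λ_5+ρ ↦ (3, 4)
  λ_6+ρ ↦ (4, 0)
  λ_7+ρ ↦ (3, 4)

Linkage partition of the 7 weights (2 classes, p=7):

[[1, 2, 3, 5, 7], [4, 6]]


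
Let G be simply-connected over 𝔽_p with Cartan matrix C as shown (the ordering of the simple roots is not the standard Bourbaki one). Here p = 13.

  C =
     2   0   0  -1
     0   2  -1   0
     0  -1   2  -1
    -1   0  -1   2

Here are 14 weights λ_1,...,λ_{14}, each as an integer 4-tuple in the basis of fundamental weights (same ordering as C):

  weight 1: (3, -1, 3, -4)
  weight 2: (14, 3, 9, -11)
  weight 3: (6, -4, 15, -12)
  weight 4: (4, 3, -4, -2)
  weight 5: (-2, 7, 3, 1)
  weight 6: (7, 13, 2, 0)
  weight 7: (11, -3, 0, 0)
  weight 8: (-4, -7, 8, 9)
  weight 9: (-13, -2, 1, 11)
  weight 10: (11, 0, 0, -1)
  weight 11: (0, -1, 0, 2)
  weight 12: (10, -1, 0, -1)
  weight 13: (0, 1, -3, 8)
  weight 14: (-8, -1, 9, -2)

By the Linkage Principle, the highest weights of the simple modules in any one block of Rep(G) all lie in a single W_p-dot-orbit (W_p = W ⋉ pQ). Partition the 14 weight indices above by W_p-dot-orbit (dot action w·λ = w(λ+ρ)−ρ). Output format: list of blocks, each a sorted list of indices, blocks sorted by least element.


Cartan matrix: type A_4 (|W|=120); un-permuting the 4 rows.

W_13-reps of the 14 weights in Ā_13 (same 4-coord order as C):

    λ_1+ρ ↦ (1, 0, 1, 3)
    λ_2+ρ ↦ (1, 0, 2, 7)
    λ_3+ρ ↦ (1, 0, 2, 7)
    λ_4+ρ ↦ (1, 0, 1, 3)
    λ_5+ρ ↦ (0, 7, 4, 1)
    λ_6+ρ ↦ (1, 0, 1, 3)
    λ_7+ρ ↦ (11, 0, 1, 0)
    λ_8+ρ ↦ (3, 0, 3, 4)
    λ_9+ρ ↦ (11, 0, 1, 0)
    λ_10+ρ ↦ (11, 0, 1, 0)
    λ_11+ρ ↦ (1, 0, 1, 3)
    λ_12+ρ ↦ (11, 0, 1, 0)
    λ_13+ρ ↦ (1, 0, 2, 7)
    λ_14+ρ ↦ (1, 0, 2, 7)

These 14 weights hit 5 W_13-dot-orbits; sizes (4, 4, 1, 4, 1):

[[1, 4, 6, 11], [2, 3, 13, 14], [5], [7, 9, 10, 12], [8]]


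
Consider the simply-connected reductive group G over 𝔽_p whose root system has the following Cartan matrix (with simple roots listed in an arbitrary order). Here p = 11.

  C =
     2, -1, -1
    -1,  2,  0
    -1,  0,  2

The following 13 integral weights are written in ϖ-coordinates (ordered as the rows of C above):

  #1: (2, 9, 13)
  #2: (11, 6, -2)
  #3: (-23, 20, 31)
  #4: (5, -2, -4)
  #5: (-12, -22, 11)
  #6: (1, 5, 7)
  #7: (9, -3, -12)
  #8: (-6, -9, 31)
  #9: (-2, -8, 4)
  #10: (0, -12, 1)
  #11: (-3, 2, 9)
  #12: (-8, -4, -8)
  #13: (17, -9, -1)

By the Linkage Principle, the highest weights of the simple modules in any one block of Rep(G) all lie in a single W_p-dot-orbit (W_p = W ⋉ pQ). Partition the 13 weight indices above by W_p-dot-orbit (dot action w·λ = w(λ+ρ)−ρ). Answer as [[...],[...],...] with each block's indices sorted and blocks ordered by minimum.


Type A_3, rank 3, |W|=24; reorder rows/cols to standard.

Each λ_j+ρ reduced to Ā_11; 3-tuples below use C's row order:

  λ_1+ρ ↦ (2, 1, 3)
  λ_2+ρ ↦ (3, 1, 7)
  λ_3+ρ ↦ (1, 0, 9)
  λ_4+ρ ↦ (2, 1, 3)
  λ_5+ρ ↦ (1, 0, 9)
  λ_6+ρ ↦ (2, 1, 3)
  λ_7+ρ ↦ (2, 1, 8)
  λ_8+ρ ↦ (2, 1, 3)
  λ_9+ρ ↦ (4, 1, 3)
  λ_10+ρ ↦ (2, 1, 8)
  λ_11+ρ ↦ (2, 1, 8)
  λ_12+ρ ↦ (4, 1, 3)
  λ_13+ρ ↦ (3, 1, 7)

5 distinct reps among the 13 weights ⇒ 5 W_11-linkage classes:

[[1, 4, 6, 8], [2, 13], [3, 5], [7, 10, 11], [9, 12]]


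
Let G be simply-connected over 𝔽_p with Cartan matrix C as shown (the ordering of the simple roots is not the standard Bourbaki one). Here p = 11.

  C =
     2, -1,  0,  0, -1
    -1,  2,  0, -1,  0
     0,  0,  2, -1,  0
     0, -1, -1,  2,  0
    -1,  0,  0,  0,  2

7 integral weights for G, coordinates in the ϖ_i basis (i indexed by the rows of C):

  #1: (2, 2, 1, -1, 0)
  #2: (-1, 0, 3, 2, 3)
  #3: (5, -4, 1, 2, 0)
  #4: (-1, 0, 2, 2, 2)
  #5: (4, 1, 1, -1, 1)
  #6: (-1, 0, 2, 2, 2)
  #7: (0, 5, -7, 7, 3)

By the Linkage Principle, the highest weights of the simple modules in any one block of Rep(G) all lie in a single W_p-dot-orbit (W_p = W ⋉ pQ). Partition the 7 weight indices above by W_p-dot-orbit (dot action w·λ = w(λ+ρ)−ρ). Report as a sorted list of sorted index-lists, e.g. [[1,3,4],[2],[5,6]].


Cartan matrix: type A_5 (|W|=720); un-permuting the 5 rows.

Folding the 7 weights λ_j+ρ into Ā_11 (reps in the given 5-coord order):

    [1] (3, 3, 2, 0, 1)
    [2] (0, 1, 3, 3, 3)
    [3] (3, 3, 2, 0, 1)
    [4] (0, 1, 3, 3, 3)
    [5] (5, 2, 2, 0, 2)
    [6] (0, 1, 3, 3, 3)
    [7] (3, 3, 2, 0, 1)

3 distinct reps among the 7 weights ⇒ 3 W_11-linkage classes:

[[1, 3, 7], [2, 4, 6], [5]]


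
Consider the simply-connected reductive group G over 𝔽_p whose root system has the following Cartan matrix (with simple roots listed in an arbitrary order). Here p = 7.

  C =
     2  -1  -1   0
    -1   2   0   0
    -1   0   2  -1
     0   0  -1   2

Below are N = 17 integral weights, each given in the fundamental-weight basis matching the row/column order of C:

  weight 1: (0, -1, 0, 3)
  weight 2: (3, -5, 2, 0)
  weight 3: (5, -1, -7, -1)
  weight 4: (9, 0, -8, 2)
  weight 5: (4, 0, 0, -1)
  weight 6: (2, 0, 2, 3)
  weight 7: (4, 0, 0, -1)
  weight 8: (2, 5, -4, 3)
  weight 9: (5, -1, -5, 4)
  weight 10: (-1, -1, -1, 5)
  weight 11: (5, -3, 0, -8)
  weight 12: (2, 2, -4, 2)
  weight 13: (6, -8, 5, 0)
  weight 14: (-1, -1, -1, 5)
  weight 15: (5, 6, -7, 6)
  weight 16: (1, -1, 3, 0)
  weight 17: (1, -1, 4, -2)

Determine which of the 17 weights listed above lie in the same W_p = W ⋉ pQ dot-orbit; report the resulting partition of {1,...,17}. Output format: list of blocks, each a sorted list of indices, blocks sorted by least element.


C ↔ A_4 under row/col permutation; |W(A_4)| = 120.

Ā_7 reps of the 17 weights (A_4, coords as presented):

  λ_1+ρ ↦ (1, 0, 1, 4);  λ_2+ρ ↦ (0, 3, 3, 0);  λ_3+ρ ↦ (0, 0, 0, 6);  λ_4+ρ ↦ (0, 3, 3, 0);  λ_5+ρ ↦ (5, 1, 1, 0);  λ_6+ρ ↦ (0, 3, 3, 0);  λ_7+ρ ↦ (5, 1, 1, 0);  λ_8+ρ ↦ (0, 3, 1, 2);  λ_9+ρ ↦ (2, 0, 4, 1);  λ_10+ρ ↦ (0, 0, 0, 6);  λ_11+ρ ↦ (2, 0, 4, 1);  λ_12+ρ ↦ (0, 3, 3, 0);  λ_13+ρ ↦ (0, 0, 0, 6);  λ_14+ρ ↦ (0, 0, 0, 6);  λ_15+ρ ↦ (0, 0, 0, 6);  λ_16+ρ ↦ (2, 0, 4, 1);  λ_17+ρ ↦ (2, 0, 4, 1)

The 17 indices split into 6 linkage classes (same alcove rep ⇔ same W_7-dot-orbit):

[[1], [2, 4, 6, 12], [3, 10, 13, 14, 15], [5, 7], [8], [9, 11, 16, 17]]


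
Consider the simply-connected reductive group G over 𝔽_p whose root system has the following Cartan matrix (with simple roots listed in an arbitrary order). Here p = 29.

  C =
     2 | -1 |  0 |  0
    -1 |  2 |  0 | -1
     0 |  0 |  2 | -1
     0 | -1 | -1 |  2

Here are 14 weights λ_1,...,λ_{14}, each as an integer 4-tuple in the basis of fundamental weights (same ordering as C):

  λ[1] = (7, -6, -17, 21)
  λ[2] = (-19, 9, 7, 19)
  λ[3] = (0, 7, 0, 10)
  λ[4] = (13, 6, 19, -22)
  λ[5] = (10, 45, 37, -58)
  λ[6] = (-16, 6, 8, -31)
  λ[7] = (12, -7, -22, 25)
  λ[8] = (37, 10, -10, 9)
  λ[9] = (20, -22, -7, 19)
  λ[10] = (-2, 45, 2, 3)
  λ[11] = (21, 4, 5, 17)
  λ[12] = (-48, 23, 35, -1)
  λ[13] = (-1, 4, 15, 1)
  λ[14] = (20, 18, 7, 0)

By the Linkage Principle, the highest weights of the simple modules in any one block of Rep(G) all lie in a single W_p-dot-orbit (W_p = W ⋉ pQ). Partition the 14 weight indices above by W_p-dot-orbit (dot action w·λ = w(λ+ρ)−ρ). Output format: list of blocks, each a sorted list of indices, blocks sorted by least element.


Type A_4, rank 4, |W|=120; reorder rows/cols to standard.

Folding the 14 weights λ_j+ρ into Ā_29 (reps in the given 4-coord order):

  1: (3, 5, 16, 1);  2: (1, 8, 1, 11);  3: (1, 8, 1, 11);  4: (0, 14, 1, 6);  5: (2, 17, 0, 1);  6: (0, 14, 1, 6);  7: (3, 5, 16, 1);  8: (1, 8, 1, 11);  9: (0, 14, 1, 6);  10: (3, 5, 16, 1);  11: (0, 5, 16, 2);  12: (0, 5, 16, 2);  13: (0, 5, 16, 2);  14: (1, 8, 1, 11)

5 distinct reps among the 14 weights ⇒ 5 W_29-linkage classes:

[[1, 7, 10], [2, 3, 8, 14], [4, 6, 9], [5], [11, 12, 13]]


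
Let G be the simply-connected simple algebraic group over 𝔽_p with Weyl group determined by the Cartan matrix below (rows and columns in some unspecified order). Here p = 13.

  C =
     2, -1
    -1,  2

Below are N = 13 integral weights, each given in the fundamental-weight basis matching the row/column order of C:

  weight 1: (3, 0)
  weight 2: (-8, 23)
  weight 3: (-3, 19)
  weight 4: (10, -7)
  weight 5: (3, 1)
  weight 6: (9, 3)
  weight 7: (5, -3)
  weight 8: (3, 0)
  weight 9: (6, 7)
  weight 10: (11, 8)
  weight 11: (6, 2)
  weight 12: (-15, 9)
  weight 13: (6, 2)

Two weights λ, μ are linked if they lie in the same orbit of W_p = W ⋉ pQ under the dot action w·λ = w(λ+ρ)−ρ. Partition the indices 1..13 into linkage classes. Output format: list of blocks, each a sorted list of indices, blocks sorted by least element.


C ↔ A_2 under row/col permutation; |W(A_2)| = 6.

W_13-reps of the 13 weights in Ā_13 (same 2-coord order as C):

  λ_1+ρ ↦ (4, 1) · λ_2+ρ ↦ (4, 2) · λ_3+ρ ↦ (5, 6) · λ_4+ρ ↦ (5, 6) · λ_5+ρ ↦ (4, 2) · λ_6+ρ ↦ (9, 3) · λ_7+ρ ↦ (4, 2) · λ_8+ρ ↦ (4, 1) · λ_9+ρ ↦ (5, 6) · λ_10+ρ ↦ (4, 1) · λ_11+ρ ↦ (7, 3) · λ_12+ρ ↦ (9, 3) · λ_13+ρ ↦ (7, 3)

Partition of {1..13} into 5 W_13-dot-orbits:

[[1, 8, 10], [2, 5, 7], [3, 4, 9], [6, 12], [11, 13]]


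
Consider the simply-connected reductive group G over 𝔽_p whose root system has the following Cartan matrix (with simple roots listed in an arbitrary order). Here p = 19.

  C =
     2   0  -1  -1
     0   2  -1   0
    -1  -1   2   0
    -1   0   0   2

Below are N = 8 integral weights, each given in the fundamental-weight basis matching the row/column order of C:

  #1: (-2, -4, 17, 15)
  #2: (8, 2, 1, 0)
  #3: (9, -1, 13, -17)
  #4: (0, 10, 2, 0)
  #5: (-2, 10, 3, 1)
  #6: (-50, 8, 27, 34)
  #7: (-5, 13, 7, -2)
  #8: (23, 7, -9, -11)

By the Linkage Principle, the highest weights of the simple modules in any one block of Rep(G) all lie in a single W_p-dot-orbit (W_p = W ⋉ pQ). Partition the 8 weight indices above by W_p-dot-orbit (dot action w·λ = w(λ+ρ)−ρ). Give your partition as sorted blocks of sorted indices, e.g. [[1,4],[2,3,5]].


Root system A_4: the 4×4 matrix C matches after relabeling.

W_19-reps of the 8 weights in Ā_19 (same 4-coord order as C):

  1: (1, 11, 3, 1)
  2: (9, 3, 2, 1)
  3: (6, 5, 3, 5)
  4: (1, 11, 3, 1)
  5: (1, 11, 3, 1)
  6: (9, 3, 2, 1)
  7: (1, 11, 3, 1)
  8: (6, 5, 3, 5)

Partition of {1..8} into 3 W_19-dot-orbits:

[[1, 4, 5, 7], [2, 6], [3, 8]]


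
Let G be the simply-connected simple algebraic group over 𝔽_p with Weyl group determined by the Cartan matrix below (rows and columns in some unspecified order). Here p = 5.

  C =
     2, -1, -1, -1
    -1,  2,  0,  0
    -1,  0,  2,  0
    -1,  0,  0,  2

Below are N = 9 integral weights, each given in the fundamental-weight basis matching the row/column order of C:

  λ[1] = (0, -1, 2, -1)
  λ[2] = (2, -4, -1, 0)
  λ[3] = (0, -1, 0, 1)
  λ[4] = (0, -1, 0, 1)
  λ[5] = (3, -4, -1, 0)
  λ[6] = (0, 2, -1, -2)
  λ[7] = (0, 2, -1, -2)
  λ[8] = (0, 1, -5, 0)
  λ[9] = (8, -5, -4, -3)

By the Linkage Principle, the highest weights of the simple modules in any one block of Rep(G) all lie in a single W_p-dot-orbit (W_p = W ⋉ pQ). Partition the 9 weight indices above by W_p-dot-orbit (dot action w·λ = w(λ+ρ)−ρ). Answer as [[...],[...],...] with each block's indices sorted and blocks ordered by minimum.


Cartan matrix: type D_4 (|W|=192); un-permuting the 4 rows.

Ā_5 reps of the 9 weights (D_4, coords as presented):

  λ_1 → (1, 0, 3, 0) · λ_2 → (0, 3, 0, 1) · λ_3 → (1, 0, 1, 2) · λ_4 → (1, 0, 1, 2) · λ_5 → (0, 3, 0, 1) · λ_6 → (0, 3, 0, 1) · λ_7 → (0, 3, 0, 1) · λ_8 → (0, 1, 1, 2) · λ_9 → (1, 0, 1, 2)

4 distinct reps among the 9 weights ⇒ 4 W_5-linkage classes:

[[1], [2, 5, 6, 7], [3, 4, 9], [8]]


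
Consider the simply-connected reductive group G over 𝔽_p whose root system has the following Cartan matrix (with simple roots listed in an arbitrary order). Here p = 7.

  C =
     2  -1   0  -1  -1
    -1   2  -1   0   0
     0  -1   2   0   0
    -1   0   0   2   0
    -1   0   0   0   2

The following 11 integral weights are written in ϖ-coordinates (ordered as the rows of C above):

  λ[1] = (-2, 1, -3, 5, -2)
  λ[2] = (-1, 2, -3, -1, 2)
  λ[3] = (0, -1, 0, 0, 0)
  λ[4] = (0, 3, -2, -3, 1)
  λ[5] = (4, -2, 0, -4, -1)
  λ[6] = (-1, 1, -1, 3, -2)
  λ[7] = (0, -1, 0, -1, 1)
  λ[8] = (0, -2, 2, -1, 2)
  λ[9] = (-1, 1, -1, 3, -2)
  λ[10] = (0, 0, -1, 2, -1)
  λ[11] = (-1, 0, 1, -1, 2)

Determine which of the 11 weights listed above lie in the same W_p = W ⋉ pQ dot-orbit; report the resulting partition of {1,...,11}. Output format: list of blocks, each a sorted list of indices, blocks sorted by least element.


C ↔ D_5 under row/col permutation; |W(D_5)| = 1920.

λ_j+ρ reflected into Ā_7 (⟨·,θ^∨⟩≤7); 5-tuples as given:

  1: (1, 1, 0, 3, 0)
  2: (0, 1, 2, 0, 3)
  3: (1, 0, 1, 1, 1)
  4: (1, 0, 1, 1, 1)
  5: (1, 1, 0, 3, 0)
  6: (1, 1, 0, 3, 0)
  7: (1, 0, 1, 0, 2)
  8: (0, 1, 2, 0, 3)
  9: (1, 1, 0, 3, 0)
  10: (1, 1, 0, 3, 0)
  11: (0, 1, 2, 0, 3)

Grouping the 11 weights by Ā_7-representative: 4 linkage classes.

[[1, 5, 6, 9, 10], [2, 8, 11], [3, 4], [7]]


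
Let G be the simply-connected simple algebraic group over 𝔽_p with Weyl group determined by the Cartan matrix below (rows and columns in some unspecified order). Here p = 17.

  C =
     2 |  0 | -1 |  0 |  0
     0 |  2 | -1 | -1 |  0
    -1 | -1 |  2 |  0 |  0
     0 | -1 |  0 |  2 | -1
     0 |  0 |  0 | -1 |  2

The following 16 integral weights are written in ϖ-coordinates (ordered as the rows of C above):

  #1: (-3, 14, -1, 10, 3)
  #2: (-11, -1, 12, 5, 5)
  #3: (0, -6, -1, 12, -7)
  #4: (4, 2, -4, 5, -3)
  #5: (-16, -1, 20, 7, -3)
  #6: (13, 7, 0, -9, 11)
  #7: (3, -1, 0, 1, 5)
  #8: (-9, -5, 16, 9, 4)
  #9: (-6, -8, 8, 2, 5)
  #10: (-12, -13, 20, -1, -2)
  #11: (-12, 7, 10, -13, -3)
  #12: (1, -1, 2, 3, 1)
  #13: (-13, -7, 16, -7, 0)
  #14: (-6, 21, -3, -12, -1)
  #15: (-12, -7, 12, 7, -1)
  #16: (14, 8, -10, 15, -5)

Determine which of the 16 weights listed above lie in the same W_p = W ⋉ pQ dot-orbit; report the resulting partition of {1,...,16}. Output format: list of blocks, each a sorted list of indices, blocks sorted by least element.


Type A_5, rank 5, |W|=720; reorder rows/cols to standard.

Ā_17 reps of the 16 weights (A_5, coords as presented):

  1: (7, 2, 4, 2, 0)
  2: (2, 0, 3, 4, 2)
  3: (4, 0, 1, 2, 6)
  4: (2, 0, 3, 4, 2)
  5: (3, 4, 2, 0, 6)
  6: (4, 0, 1, 2, 6)
  7: (4, 0, 1, 2, 6)
  8: (3, 4, 2, 0, 6)
  9: (2, 0, 3, 4, 2)
  10: (4, 0, 1, 2, 6)
  11: (3, 4, 2, 0, 6)
  12: (2, 0, 3, 4, 2)
  13: (5, 5, 1, 1, 5)
  14: (3, 4, 2, 0, 6)
  15: (7, 2, 4, 2, 0)
  16: (4, 0, 1, 2, 6)

Grouping the 16 weights by Ā_17-representative: 5 linkage classes.

[[1, 15], [2, 4, 9, 12], [3, 6, 7, 10, 16], [5, 8, 11, 14], [13]]


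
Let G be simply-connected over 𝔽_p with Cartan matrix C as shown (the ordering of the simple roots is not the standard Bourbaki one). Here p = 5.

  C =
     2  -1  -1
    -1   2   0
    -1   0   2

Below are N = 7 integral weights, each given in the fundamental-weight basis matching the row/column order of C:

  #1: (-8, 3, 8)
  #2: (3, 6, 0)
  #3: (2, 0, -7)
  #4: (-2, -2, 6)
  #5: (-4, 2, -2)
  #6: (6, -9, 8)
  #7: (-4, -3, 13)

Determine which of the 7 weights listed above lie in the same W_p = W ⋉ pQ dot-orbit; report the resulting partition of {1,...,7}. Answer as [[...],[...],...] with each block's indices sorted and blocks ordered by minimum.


A_3 Cartan matrix, 3 simple roots permuted; ρ=(1,1,1).

Each λ_j+ρ reduced to Ā_5; 3-tuples below use C's row order:

  1: (1, 1, 2)
  2: (0, 1, 3)
  3: (1, 1, 2)
  4: (0, 1, 3)
  5: (0, 1, 3)
  6: (1, 1, 2)
  7: (0, 1, 3)

The 7 indices split into 2 linkage classes (same alcove rep ⇔ same W_5-dot-orbit):

[[1, 3, 6], [2, 4, 5, 7]]


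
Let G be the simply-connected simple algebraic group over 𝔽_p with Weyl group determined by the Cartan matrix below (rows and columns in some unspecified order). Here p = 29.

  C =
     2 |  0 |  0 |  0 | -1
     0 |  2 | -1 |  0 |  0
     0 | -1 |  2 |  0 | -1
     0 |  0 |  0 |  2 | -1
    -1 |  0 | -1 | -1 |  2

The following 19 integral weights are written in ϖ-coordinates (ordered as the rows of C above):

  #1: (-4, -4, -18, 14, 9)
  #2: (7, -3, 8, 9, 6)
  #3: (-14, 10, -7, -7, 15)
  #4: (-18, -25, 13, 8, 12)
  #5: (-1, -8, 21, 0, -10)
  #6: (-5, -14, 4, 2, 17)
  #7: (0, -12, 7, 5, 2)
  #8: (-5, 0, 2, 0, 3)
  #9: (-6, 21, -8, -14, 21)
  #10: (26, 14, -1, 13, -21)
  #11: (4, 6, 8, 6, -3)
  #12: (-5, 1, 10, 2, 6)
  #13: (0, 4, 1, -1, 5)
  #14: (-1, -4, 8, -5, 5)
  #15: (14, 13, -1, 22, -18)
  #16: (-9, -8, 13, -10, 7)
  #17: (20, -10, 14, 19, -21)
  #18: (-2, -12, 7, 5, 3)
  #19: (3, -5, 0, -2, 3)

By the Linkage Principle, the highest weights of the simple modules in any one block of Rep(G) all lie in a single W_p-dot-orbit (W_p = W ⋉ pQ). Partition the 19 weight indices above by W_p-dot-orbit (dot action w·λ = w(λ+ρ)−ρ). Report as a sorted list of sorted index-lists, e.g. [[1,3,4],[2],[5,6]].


C ↔ D_5 under row/col permutation; |W(D_5)| = 1920.

Ā_29 reps of the 19 weights (D_5, coords as presented):

  [1] (3, 7, 3, 5, 2) · [2] (3, 7, 3, 5, 2) · [3] (4, 2, 3, 3, 3) · [4] (3, 7, 3, 5, 2) · [5] (1, 5, 2, 0, 6) · [6] (4, 2, 3, 3, 3) · [7] (1, 8, 3, 6, 0) · [8] (4, 1, 3, 1, 0) · [9] (3, 7, 3, 5, 2) · [10] (1, 5, 2, 0, 6) · [11] (3, 7, 3, 5, 2) · [12] (4, 2, 3, 3, 3) · [13] (1, 5, 2, 0, 6) · [14] (0, 3, 6, 4, 2) · [15] (0, 3, 6, 4, 2) · [16] (1, 5, 2, 0, 6) · [17] (1, 5, 2, 0, 6) · [18] (1, 8, 3, 6, 0) · [19] (4, 1, 3, 1, 0)

These 19 weights hit 6 W_29-dot-orbits; sizes (5, 3, 5, 2, 2, 2):

[[1, 2, 4, 9, 11], [3, 6, 12], [5, 10, 13, 16, 17], [7, 18], [8, 19], [14, 15]]


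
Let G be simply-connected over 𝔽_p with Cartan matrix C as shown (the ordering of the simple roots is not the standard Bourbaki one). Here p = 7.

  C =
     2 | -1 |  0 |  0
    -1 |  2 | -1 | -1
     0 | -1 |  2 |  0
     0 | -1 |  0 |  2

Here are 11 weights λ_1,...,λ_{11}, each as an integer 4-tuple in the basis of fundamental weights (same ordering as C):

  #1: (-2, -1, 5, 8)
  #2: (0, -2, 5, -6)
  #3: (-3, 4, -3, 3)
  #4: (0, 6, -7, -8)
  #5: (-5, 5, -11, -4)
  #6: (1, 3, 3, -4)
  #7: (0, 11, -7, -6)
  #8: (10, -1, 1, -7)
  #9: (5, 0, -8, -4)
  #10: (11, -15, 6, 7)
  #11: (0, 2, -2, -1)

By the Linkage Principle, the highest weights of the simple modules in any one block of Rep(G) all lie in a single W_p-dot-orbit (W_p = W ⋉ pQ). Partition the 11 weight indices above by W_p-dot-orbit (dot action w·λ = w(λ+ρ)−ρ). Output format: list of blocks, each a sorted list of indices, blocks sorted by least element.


D_4 Cartan matrix, 4 simple roots permuted; ρ=(1,1,1,1).

W_7-reps of the 11 weights in Ā_7 (same 4-coord order as C):

  λ_1 → (5, 0, 0, 1)
  λ_2 → (5, 0, 0, 1)
  λ_3 → (0, 2, 0, 2)
  λ_4 → (5, 0, 0, 1)
  λ_5 → (1, 2, 1, 0)
  λ_6 → (1, 2, 1, 0)
  λ_7 → (5, 0, 0, 1)
  λ_8 → (1, 0, 0, 4)
  λ_9 → (1, 0, 0, 4)
  λ_10 → (5, 0, 0, 1)
  λ_11 → (1, 2, 1, 0)

4 distinct reps among the 11 weights ⇒ 4 W_7-linkage classes:

[[1, 2, 4, 7, 10], [3], [5, 6, 11], [8, 9]]


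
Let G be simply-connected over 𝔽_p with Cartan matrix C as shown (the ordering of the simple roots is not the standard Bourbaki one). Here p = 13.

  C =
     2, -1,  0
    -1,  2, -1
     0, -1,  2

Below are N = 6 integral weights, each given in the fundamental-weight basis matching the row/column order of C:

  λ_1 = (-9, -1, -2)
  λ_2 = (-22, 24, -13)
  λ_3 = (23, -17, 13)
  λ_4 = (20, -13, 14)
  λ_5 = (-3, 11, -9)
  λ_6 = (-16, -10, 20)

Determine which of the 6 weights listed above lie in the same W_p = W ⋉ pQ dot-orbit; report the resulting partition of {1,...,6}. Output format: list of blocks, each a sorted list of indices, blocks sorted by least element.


Dynkin diagram of C (from the 4 off-diagonal −1 entries): A_3.

W_13-reps of the 6 weights in Ā_13 (same 3-coord order as C):

  [1] (1, 0, 8) · [2] (1, 0, 8) · [3] (2, 2, 8) · [4] (2, 2, 8) · [5] (2, 2, 8) · [6] (2, 2, 8)

These 6 weights hit 2 W_13-dot-orbits; sizes (2, 4):

[[1, 2], [3, 4, 5, 6]]


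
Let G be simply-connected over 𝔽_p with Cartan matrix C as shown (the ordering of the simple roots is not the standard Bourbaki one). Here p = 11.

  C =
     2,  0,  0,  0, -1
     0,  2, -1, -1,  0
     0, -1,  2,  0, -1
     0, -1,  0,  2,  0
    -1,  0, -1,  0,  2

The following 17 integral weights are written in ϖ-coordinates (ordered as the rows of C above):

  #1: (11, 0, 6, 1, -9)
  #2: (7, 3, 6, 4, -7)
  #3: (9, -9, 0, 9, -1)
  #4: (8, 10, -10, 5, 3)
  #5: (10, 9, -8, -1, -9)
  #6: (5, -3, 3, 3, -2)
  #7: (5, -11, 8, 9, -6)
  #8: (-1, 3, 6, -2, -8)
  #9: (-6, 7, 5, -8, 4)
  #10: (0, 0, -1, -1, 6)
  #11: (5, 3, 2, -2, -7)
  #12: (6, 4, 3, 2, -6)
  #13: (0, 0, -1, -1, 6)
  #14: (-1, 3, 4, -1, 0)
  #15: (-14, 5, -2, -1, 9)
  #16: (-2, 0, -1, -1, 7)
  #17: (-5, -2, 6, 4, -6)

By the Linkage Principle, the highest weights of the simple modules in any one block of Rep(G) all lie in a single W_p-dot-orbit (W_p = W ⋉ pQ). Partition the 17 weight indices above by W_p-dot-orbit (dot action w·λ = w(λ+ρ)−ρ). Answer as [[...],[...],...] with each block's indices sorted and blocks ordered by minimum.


Root system A_5: the 5×5 matrix C matches after relabeling.

W_11-reps of the 17 weights in Ā_11 (same 5-coord order as C):

  λ_1 → (1, 1, 0, 0, 7) · λ_2 → (5, 2, 1, 2, 1) · λ_3 → (1, 1, 0, 0, 7) · λ_4 → (5, 2, 1, 2, 1) · λ_5 → (0, 0, 3, 1, 3) · λ_6 → (5, 2, 1, 2, 1) · λ_7 → (0, 4, 5, 0, 1) · λ_8 → (7, 3, 0, 1, 0) · λ_9 → (0, 0, 3, 1, 3) · λ_10 → (1, 1, 0, 0, 7) · λ_11 → (0, 0, 3, 1, 3) · λ_12 → (1, 4, 1, 0, 3) · λ_13 → (1, 1, 0, 0, 7) · λ_14 → (0, 4, 5, 0, 1) · λ_15 → (5, 2, 1, 2, 1) · λ_16 → (1, 1, 0, 0, 7) · λ_17 → (5, 2, 1, 2, 1)

The 17 indices split into 6 linkage classes (same alcove rep ⇔ same W_11-dot-orbit):

[[1, 3, 10, 13, 16], [2, 4, 6, 15, 17], [5, 9, 11], [7, 14], [8], [12]]


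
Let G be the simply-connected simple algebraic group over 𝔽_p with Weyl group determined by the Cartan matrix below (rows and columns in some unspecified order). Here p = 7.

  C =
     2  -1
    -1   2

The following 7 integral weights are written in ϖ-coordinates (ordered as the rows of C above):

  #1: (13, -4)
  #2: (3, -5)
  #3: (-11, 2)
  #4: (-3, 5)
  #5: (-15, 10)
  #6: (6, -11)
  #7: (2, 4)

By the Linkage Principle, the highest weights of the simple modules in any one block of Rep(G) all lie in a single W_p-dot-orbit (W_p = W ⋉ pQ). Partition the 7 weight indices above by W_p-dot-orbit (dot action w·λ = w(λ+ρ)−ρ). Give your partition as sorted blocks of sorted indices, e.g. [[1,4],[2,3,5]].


A_2 Cartan matrix, 2 simple roots permuted; ρ=(1,1).

Ā_7 reps of the 7 weights (A_2, coords as presented):

  λ_1 → (0, 4)
  λ_2 → (0, 4)
  λ_3 → (0, 4)
  λ_4 → (2, 4)
  λ_5 → (0, 4)
  λ_6 → (0, 4)
  λ_7 → (2, 4)

These 7 weights hit 2 W_7-dot-orbits; sizes (5, 2):

[[1, 2, 3, 5, 6], [4, 7]]


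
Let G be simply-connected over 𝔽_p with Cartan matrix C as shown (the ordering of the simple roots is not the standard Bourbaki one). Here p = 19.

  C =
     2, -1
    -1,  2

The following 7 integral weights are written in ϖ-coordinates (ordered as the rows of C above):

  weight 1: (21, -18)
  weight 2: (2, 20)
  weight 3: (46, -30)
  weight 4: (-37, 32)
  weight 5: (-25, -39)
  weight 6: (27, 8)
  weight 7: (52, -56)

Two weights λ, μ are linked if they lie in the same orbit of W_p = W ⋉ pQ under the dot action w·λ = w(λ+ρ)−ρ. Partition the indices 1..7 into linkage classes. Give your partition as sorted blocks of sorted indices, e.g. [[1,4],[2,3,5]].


C ↔ A_2 under row/col permutation; |W(A_2)| = 6.

Each λ_j+ρ reduced to Ā_19; 2-tuples below use C's row order:

  1: (2, 14);  2: (2, 14);  3: (1, 9);  4: (2, 14);  5: (14, 0);  6: (1, 9);  7: (2, 2)

Linkage partition of the 7 weights (4 classes, p=19):

[[1, 2, 4], [3, 6], [5], [7]]


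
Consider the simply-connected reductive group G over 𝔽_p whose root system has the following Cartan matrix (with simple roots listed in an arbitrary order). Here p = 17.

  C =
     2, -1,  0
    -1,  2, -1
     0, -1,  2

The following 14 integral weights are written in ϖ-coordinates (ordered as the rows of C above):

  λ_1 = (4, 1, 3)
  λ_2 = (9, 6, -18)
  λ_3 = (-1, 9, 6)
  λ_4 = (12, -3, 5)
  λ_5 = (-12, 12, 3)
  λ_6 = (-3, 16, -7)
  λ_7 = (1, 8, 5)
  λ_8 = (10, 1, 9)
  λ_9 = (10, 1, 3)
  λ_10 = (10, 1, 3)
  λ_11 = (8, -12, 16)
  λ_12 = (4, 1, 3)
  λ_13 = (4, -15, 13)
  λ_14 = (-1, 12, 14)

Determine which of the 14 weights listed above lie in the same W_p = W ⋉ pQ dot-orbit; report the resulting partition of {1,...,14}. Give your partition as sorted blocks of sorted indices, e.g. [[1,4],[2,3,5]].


Cartan matrix: type A_3 (|W|=24); un-permuting the 3 rows.

W_17-reps of the 14 weights in Ā_17 (same 3-coord order as C):

  λ_1+ρ ↦ (5, 2, 4)
  λ_2+ρ ↦ (0, 10, 7)
  λ_3+ρ ↦ (0, 10, 7)
  λ_4+ρ ↦ (11, 2, 4)
  λ_5+ρ ↦ (11, 2, 4)
  λ_6+ρ ↦ (2, 9, 6)
  λ_7+ρ ↦ (2, 9, 6)
  λ_8+ρ ↦ (5, 2, 4)
  λ_9+ρ ↦ (11, 2, 4)
  λ_10+ρ ↦ (11, 2, 4)
  λ_11+ρ ↦ (2, 9, 6)
  λ_12+ρ ↦ (5, 2, 4)
  λ_13+ρ ↦ (9, 5, 0)
  λ_14+ρ ↦ (11, 2, 4)

5 distinct reps among the 14 weights ⇒ 5 W_17-linkage classes:

[[1, 8, 12], [2, 3], [4, 5, 9, 10, 14], [6, 7, 11], [13]]
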